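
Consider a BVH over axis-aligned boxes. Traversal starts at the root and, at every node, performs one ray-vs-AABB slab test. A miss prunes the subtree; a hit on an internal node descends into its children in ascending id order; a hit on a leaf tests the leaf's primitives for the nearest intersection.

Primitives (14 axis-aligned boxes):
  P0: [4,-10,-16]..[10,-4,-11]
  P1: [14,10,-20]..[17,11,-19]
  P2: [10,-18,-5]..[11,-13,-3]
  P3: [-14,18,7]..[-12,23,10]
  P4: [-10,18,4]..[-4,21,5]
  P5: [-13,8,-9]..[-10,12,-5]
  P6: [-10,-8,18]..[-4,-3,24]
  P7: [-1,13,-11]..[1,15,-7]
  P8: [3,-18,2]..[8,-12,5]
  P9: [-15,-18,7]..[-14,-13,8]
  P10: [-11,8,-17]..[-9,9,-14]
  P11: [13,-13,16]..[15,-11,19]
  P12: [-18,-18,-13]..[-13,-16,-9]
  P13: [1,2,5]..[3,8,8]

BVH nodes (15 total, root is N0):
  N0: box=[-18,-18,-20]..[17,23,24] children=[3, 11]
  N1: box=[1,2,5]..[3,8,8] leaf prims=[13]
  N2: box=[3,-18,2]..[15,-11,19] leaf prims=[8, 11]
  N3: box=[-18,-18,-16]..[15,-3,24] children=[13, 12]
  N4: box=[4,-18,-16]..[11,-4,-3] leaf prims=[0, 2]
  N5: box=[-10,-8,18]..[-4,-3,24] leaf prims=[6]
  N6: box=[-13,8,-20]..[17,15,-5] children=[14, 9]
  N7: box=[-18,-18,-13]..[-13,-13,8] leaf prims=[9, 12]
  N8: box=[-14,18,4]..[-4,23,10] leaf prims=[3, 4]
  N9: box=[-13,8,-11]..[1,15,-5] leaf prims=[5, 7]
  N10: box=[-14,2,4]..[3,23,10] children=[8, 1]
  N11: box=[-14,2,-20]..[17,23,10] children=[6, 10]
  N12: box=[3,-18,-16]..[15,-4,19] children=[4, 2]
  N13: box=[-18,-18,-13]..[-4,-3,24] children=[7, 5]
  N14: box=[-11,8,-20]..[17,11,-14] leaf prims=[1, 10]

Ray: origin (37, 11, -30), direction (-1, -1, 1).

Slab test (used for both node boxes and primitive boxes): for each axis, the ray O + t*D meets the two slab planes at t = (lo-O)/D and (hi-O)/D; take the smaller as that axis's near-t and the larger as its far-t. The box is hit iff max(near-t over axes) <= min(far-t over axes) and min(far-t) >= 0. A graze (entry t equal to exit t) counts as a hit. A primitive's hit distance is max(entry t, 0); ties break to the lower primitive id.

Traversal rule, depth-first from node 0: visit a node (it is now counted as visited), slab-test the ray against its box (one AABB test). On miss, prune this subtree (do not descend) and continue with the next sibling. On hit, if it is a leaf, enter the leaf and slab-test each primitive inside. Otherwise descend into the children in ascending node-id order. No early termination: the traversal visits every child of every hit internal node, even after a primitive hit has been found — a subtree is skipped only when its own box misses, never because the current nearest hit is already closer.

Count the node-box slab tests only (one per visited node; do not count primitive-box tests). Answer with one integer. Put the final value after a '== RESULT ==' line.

Trace the traversal:
N0 x:[20,55] y:[-12,29] z:[10,54] -> hit [20,29], descend [3, 11]
  N3 x:[22,55] y:[14,29] z:[14,54] -> hit [22,29], descend [12, 13]
    N12 x:[22,34] y:[15,29] z:[14,49] -> hit [22,29], descend [2, 4]
      N2 x:[22,34] y:[22,29] z:[32,49] -> miss, prune
      N4 x:[26,33] y:[15,29] z:[14,27] -> hit [26,27] leaf, test {P0(miss), P2@t=26}
    N13 x:[41,55] y:[14,29] z:[17,54] -> miss, prune
  N11 x:[20,51] y:[-12,9] z:[10,40] -> miss, prune

Summary -> nodes [0, 3, 12, 2, 4, 13, 11]; box-tests=7; leaf-entries=1; first=P2

== RESULT ==
7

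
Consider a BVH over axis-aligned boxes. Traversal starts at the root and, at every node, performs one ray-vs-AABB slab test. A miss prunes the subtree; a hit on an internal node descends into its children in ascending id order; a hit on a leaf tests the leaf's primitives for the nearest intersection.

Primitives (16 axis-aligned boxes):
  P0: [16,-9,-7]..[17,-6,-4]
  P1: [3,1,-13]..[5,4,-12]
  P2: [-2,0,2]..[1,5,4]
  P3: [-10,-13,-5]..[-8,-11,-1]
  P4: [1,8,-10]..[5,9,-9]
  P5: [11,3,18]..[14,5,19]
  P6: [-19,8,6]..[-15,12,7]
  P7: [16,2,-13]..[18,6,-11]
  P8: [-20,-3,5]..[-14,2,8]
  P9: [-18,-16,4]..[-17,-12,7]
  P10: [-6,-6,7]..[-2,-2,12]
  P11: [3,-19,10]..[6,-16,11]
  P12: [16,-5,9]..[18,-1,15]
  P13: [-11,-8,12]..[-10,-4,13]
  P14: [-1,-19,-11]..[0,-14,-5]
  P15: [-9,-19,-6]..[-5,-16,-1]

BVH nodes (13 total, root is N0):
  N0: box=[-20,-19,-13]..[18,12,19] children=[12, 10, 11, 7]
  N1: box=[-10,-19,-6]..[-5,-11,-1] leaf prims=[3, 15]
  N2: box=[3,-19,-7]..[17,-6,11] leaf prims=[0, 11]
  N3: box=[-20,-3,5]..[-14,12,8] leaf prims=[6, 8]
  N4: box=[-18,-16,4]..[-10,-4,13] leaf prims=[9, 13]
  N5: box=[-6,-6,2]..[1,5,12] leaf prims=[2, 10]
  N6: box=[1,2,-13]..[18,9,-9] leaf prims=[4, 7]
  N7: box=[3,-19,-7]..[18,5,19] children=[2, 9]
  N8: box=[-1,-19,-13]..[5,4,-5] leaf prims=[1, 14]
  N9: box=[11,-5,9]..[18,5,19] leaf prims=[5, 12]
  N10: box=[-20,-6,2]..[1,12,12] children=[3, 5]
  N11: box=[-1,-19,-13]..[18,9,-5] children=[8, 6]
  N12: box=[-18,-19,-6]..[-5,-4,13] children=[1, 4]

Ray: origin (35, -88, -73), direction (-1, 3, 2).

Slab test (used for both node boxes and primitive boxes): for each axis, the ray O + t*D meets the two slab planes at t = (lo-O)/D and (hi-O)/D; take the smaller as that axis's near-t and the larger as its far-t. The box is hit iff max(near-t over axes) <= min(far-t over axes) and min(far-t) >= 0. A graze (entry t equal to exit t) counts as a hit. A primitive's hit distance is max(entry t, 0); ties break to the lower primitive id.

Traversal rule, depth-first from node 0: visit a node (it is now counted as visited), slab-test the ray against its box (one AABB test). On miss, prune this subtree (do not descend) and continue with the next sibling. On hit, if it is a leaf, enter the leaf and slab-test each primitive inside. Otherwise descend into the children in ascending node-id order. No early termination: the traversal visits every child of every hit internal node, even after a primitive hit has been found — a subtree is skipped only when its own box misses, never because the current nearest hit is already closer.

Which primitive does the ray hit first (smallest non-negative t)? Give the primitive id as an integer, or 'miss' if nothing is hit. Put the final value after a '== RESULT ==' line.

Walk:
N0 x:[17,55] y:[23,100/3] z:[30,46] -> hit [30,100/3], descend [7, 10, 11, 12]
  N7 x:[17,32] y:[23,31] z:[33,46] -> miss, prune
  N10 x:[34,55] y:[82/3,100/3] z:[75/2,85/2] -> miss, prune
  N11 x:[17,36] y:[23,97/3] z:[30,34] -> hit [30,97/3], descend [6, 8]
    N6 x:[17,34] y:[30,97/3] z:[30,32] -> hit [30,32] leaf, test {P4@t=32, P7(miss)}
    N8 x:[30,36] y:[23,92/3] z:[30,34] -> hit [30,92/3] leaf, test {P1@t=30, P14(miss)}
  N12 x:[40,53] y:[23,28] z:[67/2,43] -> miss, prune

order=[0, 7, 10, 11, 6, 8, 12]  |boxes|=7  |leaves|=2  hit=P1

== RESULT ==
1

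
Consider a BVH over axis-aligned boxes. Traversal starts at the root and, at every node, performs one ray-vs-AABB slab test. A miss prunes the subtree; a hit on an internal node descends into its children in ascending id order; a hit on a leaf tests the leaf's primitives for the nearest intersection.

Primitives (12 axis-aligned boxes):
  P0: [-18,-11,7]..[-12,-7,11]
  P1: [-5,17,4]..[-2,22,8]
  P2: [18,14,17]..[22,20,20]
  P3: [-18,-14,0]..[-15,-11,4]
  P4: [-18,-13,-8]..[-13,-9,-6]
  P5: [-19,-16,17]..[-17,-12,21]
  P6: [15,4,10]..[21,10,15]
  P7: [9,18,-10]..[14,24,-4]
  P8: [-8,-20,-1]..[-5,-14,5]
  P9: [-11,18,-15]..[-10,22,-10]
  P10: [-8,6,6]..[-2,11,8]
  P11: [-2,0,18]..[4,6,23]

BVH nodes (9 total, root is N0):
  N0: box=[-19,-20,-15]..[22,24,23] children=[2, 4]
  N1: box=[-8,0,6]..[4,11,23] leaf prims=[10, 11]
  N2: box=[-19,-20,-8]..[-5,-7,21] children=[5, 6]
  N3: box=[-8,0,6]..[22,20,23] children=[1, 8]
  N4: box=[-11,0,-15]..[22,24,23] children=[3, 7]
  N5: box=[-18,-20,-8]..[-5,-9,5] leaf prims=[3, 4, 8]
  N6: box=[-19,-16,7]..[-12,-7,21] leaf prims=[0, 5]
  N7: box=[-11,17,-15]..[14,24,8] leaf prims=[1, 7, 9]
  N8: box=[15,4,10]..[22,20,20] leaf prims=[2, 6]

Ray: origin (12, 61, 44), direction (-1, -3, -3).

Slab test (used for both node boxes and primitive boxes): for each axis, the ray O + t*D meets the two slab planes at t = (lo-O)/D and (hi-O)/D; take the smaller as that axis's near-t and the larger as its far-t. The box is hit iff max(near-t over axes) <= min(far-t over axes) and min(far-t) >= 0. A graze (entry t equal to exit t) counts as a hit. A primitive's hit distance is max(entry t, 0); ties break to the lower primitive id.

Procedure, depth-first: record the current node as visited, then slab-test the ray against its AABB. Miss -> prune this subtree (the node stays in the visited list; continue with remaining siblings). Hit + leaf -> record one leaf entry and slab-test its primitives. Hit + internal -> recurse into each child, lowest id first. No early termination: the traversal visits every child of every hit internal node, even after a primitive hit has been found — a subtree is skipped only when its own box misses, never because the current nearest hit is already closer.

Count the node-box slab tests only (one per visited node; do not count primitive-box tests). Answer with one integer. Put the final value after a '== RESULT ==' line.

Walk:
N0 x:[-10,31] y:[37/3,27] z:[7,59/3] -> hit [37/3,59/3], descend [2, 4]
  N2 x:[17,31] y:[68/3,27] z:[23/3,52/3] -> miss, prune
  N4 x:[-10,23] y:[37/3,61/3] z:[7,59/3] -> hit [37/3,59/3], descend [3, 7]
    N3 x:[-10,20] y:[41/3,61/3] z:[7,38/3] -> miss, prune
    N7 x:[-2,23] y:[37/3,44/3] z:[12,59/3] -> hit [37/3,44/3] leaf, test {P1(miss), P7(miss), P9(miss)}

5 AABB tests over nodes [0, 2, 4, 3, 7]; 1 leaf entered; closest miss.

== RESULT ==
5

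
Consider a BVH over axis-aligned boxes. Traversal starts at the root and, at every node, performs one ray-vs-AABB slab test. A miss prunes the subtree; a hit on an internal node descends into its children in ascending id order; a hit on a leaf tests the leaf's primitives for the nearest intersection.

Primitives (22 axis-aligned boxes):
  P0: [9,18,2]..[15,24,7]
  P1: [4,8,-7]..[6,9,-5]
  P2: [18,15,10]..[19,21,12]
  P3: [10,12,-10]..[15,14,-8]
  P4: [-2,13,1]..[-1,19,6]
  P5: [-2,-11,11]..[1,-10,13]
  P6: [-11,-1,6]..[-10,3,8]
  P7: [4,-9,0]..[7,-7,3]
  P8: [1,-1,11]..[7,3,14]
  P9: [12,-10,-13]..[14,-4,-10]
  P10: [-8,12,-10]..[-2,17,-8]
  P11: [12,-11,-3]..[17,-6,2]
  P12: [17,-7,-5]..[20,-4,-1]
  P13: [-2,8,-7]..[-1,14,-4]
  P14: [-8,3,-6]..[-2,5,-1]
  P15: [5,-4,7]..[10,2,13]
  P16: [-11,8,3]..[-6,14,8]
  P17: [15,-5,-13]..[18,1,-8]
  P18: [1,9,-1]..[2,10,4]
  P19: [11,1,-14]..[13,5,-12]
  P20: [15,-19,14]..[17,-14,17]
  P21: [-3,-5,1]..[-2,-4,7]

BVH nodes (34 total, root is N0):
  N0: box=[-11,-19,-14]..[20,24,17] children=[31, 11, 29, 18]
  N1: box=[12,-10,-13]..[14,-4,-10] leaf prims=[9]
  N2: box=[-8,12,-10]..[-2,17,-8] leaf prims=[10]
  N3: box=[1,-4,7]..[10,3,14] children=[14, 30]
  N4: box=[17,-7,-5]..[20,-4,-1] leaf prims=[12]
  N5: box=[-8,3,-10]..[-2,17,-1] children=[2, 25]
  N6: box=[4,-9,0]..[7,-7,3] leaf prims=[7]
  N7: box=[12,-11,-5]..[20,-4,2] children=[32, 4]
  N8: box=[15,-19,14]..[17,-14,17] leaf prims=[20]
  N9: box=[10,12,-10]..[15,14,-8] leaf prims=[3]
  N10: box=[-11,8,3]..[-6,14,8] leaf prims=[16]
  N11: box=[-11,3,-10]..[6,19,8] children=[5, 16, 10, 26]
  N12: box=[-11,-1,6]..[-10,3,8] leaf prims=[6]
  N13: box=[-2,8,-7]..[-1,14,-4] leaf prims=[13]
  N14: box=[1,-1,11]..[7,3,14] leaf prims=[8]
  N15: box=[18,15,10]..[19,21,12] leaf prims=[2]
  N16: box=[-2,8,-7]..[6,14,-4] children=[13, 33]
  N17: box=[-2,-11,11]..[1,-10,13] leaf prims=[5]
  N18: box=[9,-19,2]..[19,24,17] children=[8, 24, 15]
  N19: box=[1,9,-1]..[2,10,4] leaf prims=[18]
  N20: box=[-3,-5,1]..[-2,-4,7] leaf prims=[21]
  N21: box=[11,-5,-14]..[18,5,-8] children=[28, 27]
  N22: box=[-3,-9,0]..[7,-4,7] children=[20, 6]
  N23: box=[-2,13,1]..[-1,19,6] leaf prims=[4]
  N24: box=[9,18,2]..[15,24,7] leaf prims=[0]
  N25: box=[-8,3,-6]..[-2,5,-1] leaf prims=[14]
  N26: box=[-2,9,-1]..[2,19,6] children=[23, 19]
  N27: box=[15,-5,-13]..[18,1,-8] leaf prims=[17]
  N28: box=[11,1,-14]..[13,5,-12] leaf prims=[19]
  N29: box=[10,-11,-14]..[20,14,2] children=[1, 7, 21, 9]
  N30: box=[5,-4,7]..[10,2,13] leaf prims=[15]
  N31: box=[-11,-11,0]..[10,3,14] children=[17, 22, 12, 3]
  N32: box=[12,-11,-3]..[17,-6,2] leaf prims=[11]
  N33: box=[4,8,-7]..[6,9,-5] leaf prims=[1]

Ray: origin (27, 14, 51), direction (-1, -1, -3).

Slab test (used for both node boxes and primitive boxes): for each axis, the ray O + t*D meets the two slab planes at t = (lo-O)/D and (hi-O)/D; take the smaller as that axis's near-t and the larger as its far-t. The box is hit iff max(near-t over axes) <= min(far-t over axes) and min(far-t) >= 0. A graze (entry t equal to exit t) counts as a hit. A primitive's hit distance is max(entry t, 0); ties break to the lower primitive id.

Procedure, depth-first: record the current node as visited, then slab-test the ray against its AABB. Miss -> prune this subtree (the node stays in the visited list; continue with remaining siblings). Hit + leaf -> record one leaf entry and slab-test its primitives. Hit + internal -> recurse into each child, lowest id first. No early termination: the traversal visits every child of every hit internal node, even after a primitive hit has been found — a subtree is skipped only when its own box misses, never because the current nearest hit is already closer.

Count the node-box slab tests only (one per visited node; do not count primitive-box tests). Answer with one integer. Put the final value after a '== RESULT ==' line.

Walk:
N0 x:[7,38] y:[-10,33] z:[34/3,65/3] -> hit [34/3,65/3], descend [11, 18, 29, 31]
  N11 x:[21,38] y:[-5,11] z:[43/3,61/3] -> miss, prune
  N18 x:[8,18] y:[-10,33] z:[34/3,49/3] -> hit [34/3,49/3], descend [8, 15, 24]
    N8 x:[10,12] y:[28,33] z:[34/3,37/3] -> miss, prune
    N15 x:[8,9] y:[-7,-1] z:[13,41/3] -> miss, prune
    N24 x:[12,18] y:[-10,-4] z:[44/3,49/3] -> miss, prune
  N29 x:[7,17] y:[0,25] z:[49/3,65/3] -> hit [49/3,17], descend [1, 7, 9, 21]
    N1 x:[13,15] y:[18,24] z:[61/3,64/3] -> miss, prune
    N7 x:[7,15] y:[18,25] z:[49/3,56/3] -> miss, prune
    N9 x:[12,17] y:[0,2] z:[59/3,61/3] -> miss, prune
    N21 x:[9,16] y:[9,19] z:[59/3,65/3] -> miss, prune
  N31 x:[17,38] y:[11,25] z:[37/3,17] -> hit [17,17], descend [3, 12, 17, 22]
    N3 x:[17,26] y:[11,18] z:[37/3,44/3] -> miss, prune
    N12 x:[37,38] y:[11,15] z:[43/3,15] -> miss, prune
    N17 x:[26,29] y:[24,25] z:[38/3,40/3] -> miss, prune
    N22 x:[20,30] y:[18,23] z:[44/3,17] -> miss, prune

Summary -> nodes [0, 11, 18, 8, 15, 24, 29, 1, 7, 9, 21, 31, 3, 12, 17, 22]; box-tests=16; leaf-entries=0; first=miss

== RESULT ==
16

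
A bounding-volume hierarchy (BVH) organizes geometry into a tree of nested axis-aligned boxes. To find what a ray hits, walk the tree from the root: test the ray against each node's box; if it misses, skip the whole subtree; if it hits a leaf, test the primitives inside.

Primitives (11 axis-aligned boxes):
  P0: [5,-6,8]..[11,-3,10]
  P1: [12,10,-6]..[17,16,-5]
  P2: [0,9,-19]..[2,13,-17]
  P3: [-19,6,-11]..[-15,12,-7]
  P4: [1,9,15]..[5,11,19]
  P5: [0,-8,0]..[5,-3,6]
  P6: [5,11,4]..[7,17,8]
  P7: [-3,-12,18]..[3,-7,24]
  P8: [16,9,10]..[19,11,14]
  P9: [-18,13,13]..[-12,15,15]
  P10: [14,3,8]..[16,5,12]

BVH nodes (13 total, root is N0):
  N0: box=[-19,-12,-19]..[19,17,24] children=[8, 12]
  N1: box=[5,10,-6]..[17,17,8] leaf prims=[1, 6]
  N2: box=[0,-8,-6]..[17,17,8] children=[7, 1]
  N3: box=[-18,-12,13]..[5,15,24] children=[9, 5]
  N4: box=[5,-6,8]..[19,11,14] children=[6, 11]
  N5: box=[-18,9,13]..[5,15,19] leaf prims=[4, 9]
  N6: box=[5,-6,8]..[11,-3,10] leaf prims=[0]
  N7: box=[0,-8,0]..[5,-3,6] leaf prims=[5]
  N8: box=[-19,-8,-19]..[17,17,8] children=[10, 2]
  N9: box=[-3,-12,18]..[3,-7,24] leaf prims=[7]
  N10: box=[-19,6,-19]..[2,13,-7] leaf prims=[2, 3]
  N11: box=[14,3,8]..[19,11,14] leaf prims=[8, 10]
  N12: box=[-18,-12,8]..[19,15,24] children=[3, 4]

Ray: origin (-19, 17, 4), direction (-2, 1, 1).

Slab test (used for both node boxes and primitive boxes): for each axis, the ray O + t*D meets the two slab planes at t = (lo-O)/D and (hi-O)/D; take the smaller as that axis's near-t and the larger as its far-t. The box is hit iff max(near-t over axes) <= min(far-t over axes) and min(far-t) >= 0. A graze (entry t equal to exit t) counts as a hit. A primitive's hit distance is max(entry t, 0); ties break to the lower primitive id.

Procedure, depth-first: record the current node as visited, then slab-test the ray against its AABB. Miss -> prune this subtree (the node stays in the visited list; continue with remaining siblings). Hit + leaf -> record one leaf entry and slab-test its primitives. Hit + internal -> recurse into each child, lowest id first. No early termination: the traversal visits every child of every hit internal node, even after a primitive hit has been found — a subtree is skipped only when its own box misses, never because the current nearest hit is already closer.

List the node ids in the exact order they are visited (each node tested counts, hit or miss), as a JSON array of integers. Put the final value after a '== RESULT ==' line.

Walk:
N0 x:[-19,0] y:[-29,0] z:[-23,20] -> hit [-19,0], descend [8, 12]
  N8 x:[-18,0] y:[-25,0] z:[-23,4] -> hit [-18,0], descend [2, 10]
    N2 x:[-18,-19/2] y:[-25,0] z:[-10,4] -> miss, prune
    N10 x:[-21/2,0] y:[-11,-4] z:[-23,-11] -> miss, prune
  N12 x:[-19,-1/2] y:[-29,-2] z:[4,20] -> miss, prune

Visited [0, 8, 2, 10, 12]. Tests: 5 box, 0 leaf. Nearest: miss.

== RESULT ==
[0, 8, 2, 10, 12]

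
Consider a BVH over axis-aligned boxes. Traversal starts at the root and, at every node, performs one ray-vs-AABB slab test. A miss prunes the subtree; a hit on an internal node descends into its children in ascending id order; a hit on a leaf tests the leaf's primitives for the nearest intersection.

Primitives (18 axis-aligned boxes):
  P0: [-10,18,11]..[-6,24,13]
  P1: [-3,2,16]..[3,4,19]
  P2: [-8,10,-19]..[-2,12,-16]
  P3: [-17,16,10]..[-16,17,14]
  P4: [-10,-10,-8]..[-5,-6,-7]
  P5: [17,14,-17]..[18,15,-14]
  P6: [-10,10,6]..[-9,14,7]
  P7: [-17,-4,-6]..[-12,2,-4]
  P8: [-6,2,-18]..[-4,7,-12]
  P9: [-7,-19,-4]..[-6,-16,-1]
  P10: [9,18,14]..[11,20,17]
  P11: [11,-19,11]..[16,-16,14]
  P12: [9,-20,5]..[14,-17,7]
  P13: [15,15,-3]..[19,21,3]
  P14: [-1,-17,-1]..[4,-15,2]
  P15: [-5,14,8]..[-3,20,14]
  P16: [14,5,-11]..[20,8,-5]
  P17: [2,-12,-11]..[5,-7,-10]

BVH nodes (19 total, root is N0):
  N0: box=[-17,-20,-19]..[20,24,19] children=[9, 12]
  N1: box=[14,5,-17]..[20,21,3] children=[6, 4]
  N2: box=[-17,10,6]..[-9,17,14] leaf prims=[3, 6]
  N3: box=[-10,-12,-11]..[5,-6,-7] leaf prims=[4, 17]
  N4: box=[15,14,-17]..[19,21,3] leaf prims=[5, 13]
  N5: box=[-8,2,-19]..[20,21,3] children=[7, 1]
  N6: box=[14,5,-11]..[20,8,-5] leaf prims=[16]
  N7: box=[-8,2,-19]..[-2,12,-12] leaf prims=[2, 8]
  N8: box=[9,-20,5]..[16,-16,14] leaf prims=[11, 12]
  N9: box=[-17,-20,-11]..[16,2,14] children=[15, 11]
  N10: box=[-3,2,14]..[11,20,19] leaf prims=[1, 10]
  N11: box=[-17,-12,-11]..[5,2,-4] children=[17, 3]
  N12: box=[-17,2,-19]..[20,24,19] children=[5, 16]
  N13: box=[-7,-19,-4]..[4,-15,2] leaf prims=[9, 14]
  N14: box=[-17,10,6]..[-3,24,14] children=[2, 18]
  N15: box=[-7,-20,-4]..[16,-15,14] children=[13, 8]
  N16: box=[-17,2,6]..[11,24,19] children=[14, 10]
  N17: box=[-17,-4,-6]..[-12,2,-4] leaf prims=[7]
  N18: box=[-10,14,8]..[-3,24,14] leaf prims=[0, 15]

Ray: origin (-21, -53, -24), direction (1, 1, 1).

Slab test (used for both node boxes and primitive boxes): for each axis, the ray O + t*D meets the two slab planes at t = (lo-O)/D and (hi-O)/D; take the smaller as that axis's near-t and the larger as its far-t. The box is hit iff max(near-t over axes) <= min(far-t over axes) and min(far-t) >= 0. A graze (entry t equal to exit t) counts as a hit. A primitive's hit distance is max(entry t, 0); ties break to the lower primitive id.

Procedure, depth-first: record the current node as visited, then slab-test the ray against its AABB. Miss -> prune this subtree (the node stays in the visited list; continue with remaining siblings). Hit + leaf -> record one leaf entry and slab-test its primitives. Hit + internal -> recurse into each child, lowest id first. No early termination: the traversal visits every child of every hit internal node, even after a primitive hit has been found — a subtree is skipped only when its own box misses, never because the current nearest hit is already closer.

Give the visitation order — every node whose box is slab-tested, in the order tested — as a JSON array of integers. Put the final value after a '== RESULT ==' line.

Traverse from the root:
N0 x:[4,41] y:[33,77] z:[5,43] -> hit [33,41], descend [9, 12]
  N9 x:[4,37] y:[33,55] z:[13,38] -> hit [33,37], descend [11, 15]
    N11 x:[4,26] y:[41,55] z:[13,20] -> miss, prune
    N15 x:[14,37] y:[33,38] z:[20,38] -> hit [33,37], descend [8, 13]
      N8 x:[30,37] y:[33,37] z:[29,38] -> hit [33,37] leaf, test {P11@t=35, P12(miss)}
      N13 x:[14,25] y:[34,38] z:[20,26] -> miss, prune
  N12 x:[4,41] y:[55,77] z:[5,43] -> miss, prune

order=[0, 9, 11, 15, 8, 13, 12]  |boxes|=7  |leaves|=1  hit=P11

== RESULT ==
[0, 9, 11, 15, 8, 13, 12]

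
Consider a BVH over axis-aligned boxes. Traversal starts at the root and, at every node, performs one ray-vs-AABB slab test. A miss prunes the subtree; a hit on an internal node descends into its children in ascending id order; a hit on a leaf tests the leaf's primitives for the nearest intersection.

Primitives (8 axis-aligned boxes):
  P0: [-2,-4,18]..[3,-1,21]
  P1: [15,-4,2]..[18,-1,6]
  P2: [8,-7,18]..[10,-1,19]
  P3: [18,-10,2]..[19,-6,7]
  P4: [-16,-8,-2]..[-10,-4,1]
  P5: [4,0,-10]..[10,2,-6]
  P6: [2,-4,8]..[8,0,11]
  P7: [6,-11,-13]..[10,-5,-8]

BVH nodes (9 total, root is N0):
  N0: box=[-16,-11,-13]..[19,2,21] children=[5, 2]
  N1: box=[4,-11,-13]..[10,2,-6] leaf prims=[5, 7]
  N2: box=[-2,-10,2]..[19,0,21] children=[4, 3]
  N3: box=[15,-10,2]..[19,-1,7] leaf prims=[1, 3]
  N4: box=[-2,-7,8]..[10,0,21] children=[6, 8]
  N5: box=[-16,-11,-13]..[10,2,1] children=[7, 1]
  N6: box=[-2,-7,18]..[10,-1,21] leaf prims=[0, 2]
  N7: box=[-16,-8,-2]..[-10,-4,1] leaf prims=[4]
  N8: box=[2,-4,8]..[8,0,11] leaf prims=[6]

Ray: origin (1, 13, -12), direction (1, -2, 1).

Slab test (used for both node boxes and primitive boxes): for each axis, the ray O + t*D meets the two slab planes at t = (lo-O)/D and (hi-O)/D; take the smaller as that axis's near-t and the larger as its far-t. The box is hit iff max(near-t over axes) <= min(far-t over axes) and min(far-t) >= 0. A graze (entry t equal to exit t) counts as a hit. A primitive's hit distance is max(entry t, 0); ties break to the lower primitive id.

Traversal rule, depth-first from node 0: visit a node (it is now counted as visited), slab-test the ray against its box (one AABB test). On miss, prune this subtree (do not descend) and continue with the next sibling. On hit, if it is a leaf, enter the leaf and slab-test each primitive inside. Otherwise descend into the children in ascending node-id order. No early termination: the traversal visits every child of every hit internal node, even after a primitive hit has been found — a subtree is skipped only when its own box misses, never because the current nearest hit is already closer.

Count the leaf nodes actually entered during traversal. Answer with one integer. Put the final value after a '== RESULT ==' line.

Traverse from the root:
N0 x:[-17,18] y:[11/2,12] z:[-1,33] -> hit [11/2,12], descend [2, 5]
  N2 x:[-3,18] y:[13/2,23/2] z:[14,33] -> miss, prune
  N5 x:[-17,9] y:[11/2,12] z:[-1,13] -> hit [11/2,9], descend [1, 7]
    N1 x:[3,9] y:[11/2,12] z:[-1,6] -> hit [11/2,6] leaf, test {P5@t=11/2, P7(miss)}
    N7 x:[-17,-11] y:[17/2,21/2] z:[10,13] -> miss, prune

Summary -> nodes [0, 2, 5, 1, 7]; box-tests=5; leaf-entries=1; first=P5

== RESULT ==
1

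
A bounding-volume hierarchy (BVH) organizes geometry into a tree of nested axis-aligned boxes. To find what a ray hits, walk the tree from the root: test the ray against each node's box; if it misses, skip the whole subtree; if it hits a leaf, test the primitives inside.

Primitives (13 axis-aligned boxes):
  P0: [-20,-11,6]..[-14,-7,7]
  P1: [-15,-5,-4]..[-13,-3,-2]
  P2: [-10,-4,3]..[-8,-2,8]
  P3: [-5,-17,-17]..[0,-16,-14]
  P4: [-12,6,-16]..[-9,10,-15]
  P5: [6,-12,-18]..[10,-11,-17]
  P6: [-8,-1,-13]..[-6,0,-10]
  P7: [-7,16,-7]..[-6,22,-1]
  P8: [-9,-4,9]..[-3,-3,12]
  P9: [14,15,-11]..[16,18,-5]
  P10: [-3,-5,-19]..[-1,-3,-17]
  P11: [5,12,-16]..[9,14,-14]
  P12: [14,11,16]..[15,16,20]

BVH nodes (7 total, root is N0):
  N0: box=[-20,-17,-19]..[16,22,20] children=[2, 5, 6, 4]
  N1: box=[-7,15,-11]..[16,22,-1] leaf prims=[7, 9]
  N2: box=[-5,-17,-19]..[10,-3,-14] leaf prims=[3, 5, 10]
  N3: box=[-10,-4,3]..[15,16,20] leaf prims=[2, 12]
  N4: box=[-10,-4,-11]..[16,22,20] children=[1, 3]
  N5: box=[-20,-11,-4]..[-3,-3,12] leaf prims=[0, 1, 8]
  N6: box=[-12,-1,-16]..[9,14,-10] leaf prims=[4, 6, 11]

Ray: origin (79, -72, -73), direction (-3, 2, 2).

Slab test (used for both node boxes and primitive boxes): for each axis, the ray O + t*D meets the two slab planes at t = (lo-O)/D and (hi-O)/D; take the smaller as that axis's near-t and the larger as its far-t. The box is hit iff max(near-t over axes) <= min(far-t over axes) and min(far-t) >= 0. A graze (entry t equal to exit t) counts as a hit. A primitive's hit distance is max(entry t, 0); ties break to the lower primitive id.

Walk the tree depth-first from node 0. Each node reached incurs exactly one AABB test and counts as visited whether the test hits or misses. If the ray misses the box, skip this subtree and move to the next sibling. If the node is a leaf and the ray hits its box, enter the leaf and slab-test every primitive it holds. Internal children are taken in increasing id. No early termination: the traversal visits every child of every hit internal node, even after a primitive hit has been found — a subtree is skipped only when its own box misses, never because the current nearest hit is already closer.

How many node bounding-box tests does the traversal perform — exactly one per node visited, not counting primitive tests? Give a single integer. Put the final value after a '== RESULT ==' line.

Trace the traversal:
N0 x:[21,33] y:[55/2,47] z:[27,93/2] -> hit [55/2,33], descend [2, 4, 5, 6]
  N2 x:[23,28] y:[55/2,69/2] z:[27,59/2] -> hit [55/2,28] leaf, test {P3@t=28, P5(miss), P10(miss)}
  N4 x:[21,89/3] y:[34,47] z:[31,93/2] -> miss, prune
  N5 x:[82/3,33] y:[61/2,69/2] z:[69/2,85/2] -> miss, prune
  N6 x:[70/3,91/3] y:[71/2,43] z:[57/2,63/2] -> miss, prune

5 AABB tests over nodes [0, 2, 4, 5, 6]; 1 leaf entered; closest P3.

== RESULT ==
5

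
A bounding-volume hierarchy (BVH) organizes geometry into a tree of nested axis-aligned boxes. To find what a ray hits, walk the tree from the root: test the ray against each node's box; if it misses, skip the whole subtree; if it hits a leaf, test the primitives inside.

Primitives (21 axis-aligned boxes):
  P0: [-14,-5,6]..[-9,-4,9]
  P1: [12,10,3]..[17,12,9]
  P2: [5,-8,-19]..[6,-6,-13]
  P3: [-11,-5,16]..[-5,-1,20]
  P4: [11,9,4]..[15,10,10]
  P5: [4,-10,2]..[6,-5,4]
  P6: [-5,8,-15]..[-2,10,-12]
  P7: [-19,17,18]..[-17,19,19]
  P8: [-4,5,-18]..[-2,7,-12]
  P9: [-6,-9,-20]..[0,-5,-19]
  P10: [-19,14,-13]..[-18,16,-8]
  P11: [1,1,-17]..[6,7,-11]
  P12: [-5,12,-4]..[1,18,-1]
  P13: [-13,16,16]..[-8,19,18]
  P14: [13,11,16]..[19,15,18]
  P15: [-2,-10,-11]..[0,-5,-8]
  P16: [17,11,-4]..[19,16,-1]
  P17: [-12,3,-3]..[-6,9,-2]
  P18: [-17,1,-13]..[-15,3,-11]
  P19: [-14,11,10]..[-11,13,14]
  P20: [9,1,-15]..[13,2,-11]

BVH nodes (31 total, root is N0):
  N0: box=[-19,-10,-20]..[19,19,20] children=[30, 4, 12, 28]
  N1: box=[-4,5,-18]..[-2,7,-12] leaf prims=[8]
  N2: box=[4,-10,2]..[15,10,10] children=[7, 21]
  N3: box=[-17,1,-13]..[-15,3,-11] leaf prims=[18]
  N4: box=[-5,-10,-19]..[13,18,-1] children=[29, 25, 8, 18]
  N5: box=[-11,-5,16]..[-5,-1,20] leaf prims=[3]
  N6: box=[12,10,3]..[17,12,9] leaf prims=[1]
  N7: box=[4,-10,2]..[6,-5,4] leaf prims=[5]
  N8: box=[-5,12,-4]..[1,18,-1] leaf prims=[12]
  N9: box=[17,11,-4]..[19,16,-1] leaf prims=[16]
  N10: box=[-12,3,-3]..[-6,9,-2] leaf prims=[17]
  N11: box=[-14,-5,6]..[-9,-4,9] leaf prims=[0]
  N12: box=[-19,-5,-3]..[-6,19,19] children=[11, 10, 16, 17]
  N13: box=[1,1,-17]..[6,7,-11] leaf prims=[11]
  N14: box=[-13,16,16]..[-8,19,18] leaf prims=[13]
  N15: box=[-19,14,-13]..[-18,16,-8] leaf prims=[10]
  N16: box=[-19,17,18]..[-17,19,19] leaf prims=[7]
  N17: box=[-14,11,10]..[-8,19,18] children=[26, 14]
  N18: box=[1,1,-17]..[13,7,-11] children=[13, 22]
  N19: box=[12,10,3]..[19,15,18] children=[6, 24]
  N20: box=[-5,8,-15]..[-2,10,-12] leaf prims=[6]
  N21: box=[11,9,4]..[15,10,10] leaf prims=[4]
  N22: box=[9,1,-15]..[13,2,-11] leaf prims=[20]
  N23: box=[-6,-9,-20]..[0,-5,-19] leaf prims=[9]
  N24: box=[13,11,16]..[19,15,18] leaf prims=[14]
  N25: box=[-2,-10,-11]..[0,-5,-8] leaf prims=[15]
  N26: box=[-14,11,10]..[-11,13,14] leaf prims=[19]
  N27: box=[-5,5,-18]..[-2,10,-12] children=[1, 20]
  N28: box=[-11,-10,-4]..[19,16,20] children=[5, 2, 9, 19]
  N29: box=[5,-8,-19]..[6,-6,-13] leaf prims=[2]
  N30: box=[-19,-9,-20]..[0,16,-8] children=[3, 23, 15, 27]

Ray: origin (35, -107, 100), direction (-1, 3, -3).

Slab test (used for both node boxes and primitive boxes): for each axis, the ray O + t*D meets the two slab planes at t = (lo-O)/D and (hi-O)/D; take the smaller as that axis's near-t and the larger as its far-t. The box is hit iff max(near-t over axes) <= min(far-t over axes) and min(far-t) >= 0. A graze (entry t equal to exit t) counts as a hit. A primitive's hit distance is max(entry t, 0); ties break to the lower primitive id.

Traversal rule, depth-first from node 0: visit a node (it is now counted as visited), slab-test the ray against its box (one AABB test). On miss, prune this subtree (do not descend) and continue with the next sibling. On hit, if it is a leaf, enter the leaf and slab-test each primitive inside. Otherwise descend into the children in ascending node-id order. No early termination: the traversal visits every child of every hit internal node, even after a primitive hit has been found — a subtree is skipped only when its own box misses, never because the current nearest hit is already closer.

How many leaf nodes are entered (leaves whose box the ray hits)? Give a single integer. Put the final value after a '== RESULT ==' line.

Traverse from the root:
N0 x:[16,54] y:[97/3,42] z:[80/3,40] -> hit [97/3,40], descend [4, 12, 28, 30]
  N4 x:[22,40] y:[97/3,125/3] z:[101/3,119/3] -> hit [101/3,119/3], descend [8, 18, 25, 29]
    N8 x:[34,40] y:[119/3,125/3] z:[101/3,104/3] -> miss, prune
    N18 x:[22,34] y:[36,38] z:[37,39] -> miss, prune
    N25 x:[35,37] y:[97/3,34] z:[36,37] -> miss, prune
    N29 x:[29,30] y:[33,101/3] z:[113/3,119/3] -> miss, prune
  N12 x:[41,54] y:[34,42] z:[27,103/3] -> miss, prune
  N28 x:[16,46] y:[97/3,41] z:[80/3,104/3] -> hit [97/3,104/3], descend [2, 5, 9, 19]
    N2 x:[20,31] y:[97/3,39] z:[30,98/3] -> miss, prune
    N5 x:[40,46] y:[34,106/3] z:[80/3,28] -> miss, prune
    N9 x:[16,18] y:[118/3,41] z:[101/3,104/3] -> miss, prune
    N19 x:[16,23] y:[39,122/3] z:[82/3,97/3] -> miss, prune
  N30 x:[35,54] y:[98/3,41] z:[36,40] -> hit [36,40], descend [3, 15, 23, 27]
    N3 x:[50,52] y:[36,110/3] z:[37,113/3] -> miss, prune
    N15 x:[53,54] y:[121/3,41] z:[36,113/3] -> miss, prune
    N23 x:[35,41] y:[98/3,34] z:[119/3,40] -> miss, prune
    N27 x:[37,40] y:[112/3,39] z:[112/3,118/3] -> hit [112/3,39], descend [1, 20]
      N1 x:[37,39] y:[112/3,38] z:[112/3,118/3] -> hit [112/3,38] leaf, test {P8@t=112/3}
      N20 x:[37,40] y:[115/3,39] z:[112/3,115/3] -> hit [115/3,115/3] leaf, test {P6@t=115/3}

19 AABB tests over nodes [0, 4, 8, 18, 25, 29, 12, 28, 2, 5, 9, 19, 30, 3, 15, 23, 27, 1, 20]; 2 leaves entered; closest P8.

== RESULT ==
2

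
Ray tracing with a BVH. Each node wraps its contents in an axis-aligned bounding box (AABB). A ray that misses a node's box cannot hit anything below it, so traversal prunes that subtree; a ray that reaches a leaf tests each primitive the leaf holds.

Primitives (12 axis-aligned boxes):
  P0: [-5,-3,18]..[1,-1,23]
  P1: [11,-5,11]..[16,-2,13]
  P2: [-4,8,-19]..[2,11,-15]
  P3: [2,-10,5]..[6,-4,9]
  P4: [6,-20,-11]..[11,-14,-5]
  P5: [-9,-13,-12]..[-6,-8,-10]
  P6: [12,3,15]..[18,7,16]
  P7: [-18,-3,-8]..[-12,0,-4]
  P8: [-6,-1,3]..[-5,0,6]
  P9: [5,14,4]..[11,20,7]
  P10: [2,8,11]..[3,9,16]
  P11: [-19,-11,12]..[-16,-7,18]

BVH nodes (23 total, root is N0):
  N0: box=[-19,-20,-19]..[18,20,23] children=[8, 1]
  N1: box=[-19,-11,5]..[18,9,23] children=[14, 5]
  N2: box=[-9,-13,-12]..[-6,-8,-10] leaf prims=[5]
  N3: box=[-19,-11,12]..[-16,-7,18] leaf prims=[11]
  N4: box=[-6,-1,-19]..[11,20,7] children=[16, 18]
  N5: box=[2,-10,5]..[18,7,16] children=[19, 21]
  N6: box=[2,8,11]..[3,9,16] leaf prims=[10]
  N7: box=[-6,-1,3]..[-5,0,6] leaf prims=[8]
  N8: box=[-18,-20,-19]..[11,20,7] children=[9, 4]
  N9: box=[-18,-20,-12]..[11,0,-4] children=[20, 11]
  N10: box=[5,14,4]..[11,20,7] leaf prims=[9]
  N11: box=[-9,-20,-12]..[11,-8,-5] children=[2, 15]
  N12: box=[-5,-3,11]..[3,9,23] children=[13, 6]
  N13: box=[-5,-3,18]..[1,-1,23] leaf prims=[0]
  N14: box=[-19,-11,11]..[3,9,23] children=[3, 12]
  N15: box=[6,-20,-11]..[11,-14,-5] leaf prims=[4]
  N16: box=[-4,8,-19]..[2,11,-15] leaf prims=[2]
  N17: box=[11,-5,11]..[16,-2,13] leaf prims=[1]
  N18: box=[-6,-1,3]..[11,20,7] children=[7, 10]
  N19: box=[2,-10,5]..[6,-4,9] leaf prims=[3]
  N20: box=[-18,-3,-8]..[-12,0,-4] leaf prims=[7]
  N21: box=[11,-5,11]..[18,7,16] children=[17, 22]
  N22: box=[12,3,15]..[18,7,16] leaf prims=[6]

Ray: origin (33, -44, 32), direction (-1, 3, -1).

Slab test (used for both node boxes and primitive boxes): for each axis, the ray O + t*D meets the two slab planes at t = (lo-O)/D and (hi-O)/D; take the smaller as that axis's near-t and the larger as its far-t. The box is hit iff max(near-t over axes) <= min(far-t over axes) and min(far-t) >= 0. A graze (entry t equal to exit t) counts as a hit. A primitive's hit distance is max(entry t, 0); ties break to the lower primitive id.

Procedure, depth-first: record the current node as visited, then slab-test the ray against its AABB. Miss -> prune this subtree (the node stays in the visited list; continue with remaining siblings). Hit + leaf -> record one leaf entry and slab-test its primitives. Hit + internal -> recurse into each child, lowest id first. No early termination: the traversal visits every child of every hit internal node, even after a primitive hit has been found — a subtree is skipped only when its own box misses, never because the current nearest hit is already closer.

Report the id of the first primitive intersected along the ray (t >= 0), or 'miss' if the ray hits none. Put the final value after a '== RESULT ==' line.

Walk:
N0 x:[15,52] y:[8,64/3] z:[9,51] -> hit [15,64/3], descend [1, 8]
  N1 x:[15,52] y:[11,53/3] z:[9,27] -> hit [15,53/3], descend [5, 14]
    N5 x:[15,31] y:[34/3,17] z:[16,27] -> hit [16,17], descend [19, 21]
      N19 x:[27,31] y:[34/3,40/3] z:[23,27] -> miss, prune
      N21 x:[15,22] y:[13,17] z:[16,21] -> hit [16,17], descend [17, 22]
        N17 x:[17,22] y:[13,14] z:[19,21] -> miss, prune
        N22 x:[15,21] y:[47/3,17] z:[16,17] -> hit [16,17] leaf, test {P6@t=16}
    N14 x:[30,52] y:[11,53/3] z:[9,21] -> miss, prune
  N8 x:[22,51] y:[8,64/3] z:[25,51] -> miss, prune

Visited [0, 1, 5, 19, 21, 17, 22, 14, 8]. Tests: 9 box, 1 leaf. Nearest: P6.

== RESULT ==
6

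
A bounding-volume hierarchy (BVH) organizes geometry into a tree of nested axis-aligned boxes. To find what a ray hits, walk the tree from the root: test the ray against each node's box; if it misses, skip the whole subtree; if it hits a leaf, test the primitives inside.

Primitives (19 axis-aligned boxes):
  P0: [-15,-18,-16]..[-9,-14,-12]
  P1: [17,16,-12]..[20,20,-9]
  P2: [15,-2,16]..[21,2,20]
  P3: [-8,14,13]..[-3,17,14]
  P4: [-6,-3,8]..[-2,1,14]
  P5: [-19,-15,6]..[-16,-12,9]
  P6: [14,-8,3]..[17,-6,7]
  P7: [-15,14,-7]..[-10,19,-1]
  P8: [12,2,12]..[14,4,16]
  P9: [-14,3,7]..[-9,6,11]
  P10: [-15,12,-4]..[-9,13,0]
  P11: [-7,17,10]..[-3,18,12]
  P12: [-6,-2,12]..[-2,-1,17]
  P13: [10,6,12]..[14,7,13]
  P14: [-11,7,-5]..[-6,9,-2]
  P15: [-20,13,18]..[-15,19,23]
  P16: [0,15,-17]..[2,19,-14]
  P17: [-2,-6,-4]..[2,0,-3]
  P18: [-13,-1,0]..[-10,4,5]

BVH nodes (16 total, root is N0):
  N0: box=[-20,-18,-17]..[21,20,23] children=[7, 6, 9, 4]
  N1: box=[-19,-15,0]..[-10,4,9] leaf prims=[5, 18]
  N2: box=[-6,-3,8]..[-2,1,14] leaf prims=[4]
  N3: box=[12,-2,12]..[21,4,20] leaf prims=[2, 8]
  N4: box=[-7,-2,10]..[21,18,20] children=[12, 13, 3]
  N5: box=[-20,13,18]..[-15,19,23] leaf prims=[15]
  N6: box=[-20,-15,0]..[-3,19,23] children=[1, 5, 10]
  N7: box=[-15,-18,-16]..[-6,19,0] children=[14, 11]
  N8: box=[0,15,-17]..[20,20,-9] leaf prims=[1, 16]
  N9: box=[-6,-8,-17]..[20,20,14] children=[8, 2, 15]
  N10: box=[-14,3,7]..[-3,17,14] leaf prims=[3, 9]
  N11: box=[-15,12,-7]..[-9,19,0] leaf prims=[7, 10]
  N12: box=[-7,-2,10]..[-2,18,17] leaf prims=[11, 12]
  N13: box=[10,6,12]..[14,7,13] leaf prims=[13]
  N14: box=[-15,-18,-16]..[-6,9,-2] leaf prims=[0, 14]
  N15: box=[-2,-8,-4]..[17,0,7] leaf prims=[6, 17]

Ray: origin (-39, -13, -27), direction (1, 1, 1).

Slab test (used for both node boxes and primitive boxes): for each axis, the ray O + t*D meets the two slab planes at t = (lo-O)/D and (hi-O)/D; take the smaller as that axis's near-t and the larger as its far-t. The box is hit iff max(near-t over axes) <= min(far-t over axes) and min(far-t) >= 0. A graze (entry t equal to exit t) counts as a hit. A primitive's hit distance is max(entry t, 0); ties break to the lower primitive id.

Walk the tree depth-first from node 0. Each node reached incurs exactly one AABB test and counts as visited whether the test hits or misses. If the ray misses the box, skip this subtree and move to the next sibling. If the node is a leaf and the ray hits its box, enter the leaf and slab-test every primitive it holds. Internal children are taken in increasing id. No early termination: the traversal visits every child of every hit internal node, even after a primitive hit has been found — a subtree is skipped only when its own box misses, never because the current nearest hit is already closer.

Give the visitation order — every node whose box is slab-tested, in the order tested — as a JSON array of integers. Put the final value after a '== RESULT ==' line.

Walk:
N0 x:[19,60] y:[-5,33] z:[10,50] -> hit [19,33], descend [4, 6, 7, 9]
  N4 x:[32,60] y:[11,31] z:[37,47] -> miss, prune
  N6 x:[19,36] y:[-2,32] z:[27,50] -> hit [27,32], descend [1, 5, 10]
    N1 x:[20,29] y:[-2,17] z:[27,36] -> miss, prune
    N5 x:[19,24] y:[26,32] z:[45,50] -> miss, prune
    N10 x:[25,36] y:[16,30] z:[34,41] -> miss, prune
  N7 x:[24,33] y:[-5,32] z:[11,27] -> hit [24,27], descend [11, 14]
    N11 x:[24,30] y:[25,32] z:[20,27] -> hit [25,27] leaf, test {P7(miss), P10@t=25}
    N14 x:[24,33] y:[-5,22] z:[11,25] -> miss, prune
  N9 x:[33,59] y:[5,33] z:[10,41] -> hit [33,33], descend [2, 8, 15]
    N2 x:[33,37] y:[10,14] z:[35,41] -> miss, prune
    N8 x:[39,59] y:[28,33] z:[10,18] -> miss, prune
    N15 x:[37,56] y:[5,13] z:[23,34] -> miss, prune

Summary -> nodes [0, 4, 6, 1, 5, 10, 7, 11, 14, 9, 2, 8, 15]; box-tests=13; leaf-entries=1; first=P10

== RESULT ==
[0, 4, 6, 1, 5, 10, 7, 11, 14, 9, 2, 8, 15]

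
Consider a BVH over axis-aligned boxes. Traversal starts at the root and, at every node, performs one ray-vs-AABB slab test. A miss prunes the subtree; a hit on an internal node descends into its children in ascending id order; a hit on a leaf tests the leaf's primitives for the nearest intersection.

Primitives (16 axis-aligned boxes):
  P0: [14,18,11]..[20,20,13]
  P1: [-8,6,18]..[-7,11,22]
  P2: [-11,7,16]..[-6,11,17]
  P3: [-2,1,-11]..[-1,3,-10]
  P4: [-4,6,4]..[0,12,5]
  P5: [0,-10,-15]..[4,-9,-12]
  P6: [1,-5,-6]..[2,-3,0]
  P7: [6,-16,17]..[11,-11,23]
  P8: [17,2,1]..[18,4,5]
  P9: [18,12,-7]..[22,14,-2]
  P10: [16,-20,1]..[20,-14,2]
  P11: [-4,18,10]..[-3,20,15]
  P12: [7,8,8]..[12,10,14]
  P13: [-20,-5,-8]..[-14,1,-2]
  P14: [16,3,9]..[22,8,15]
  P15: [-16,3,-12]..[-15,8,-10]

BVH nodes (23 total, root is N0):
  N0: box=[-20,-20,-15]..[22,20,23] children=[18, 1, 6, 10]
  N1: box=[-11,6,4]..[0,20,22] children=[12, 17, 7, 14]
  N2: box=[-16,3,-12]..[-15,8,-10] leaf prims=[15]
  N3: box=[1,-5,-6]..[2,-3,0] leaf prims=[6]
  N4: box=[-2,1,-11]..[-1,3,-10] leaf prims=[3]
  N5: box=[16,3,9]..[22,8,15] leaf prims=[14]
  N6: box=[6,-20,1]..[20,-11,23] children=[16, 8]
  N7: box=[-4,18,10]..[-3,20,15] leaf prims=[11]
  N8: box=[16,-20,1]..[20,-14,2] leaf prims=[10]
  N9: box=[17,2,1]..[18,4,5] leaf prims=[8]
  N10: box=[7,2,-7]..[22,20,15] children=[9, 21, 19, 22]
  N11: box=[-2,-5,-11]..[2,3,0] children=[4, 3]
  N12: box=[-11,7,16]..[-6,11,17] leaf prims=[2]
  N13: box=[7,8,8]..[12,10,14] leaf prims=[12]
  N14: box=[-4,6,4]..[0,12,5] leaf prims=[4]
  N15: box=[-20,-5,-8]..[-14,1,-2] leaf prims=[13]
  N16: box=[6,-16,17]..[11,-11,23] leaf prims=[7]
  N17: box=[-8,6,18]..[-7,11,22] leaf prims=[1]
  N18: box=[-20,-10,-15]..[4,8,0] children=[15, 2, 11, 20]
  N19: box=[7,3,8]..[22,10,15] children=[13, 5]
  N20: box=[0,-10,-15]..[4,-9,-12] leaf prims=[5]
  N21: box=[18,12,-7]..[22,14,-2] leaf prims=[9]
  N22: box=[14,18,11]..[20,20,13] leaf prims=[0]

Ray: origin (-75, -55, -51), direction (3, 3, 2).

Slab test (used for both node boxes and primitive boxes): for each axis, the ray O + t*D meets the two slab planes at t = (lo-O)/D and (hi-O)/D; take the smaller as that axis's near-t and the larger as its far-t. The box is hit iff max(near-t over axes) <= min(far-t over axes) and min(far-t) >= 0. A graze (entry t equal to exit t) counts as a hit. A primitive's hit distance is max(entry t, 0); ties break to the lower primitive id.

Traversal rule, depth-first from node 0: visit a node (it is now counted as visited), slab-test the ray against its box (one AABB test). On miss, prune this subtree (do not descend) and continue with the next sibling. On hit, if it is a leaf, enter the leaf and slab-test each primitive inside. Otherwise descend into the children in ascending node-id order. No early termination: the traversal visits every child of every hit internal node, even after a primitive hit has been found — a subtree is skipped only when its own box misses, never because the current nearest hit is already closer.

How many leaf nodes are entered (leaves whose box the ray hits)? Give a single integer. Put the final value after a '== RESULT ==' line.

Walk:
N0 x:[55/3,97/3] y:[35/3,25] z:[18,37] -> hit [55/3,25], descend [1, 6, 10, 18]
  N1 x:[64/3,25] y:[61/3,25] z:[55/2,73/2] -> miss, prune
  N6 x:[27,95/3] y:[35/3,44/3] z:[26,37] -> miss, prune
  N10 x:[82/3,97/3] y:[19,25] z:[22,33] -> miss, prune
  N18 x:[55/3,79/3] y:[15,21] z:[18,51/2] -> hit [55/3,21], descend [2, 11, 15, 20]
    N2 x:[59/3,20] y:[58/3,21] z:[39/2,41/2] -> hit [59/3,20] leaf, test {P15@t=59/3}
    N11 x:[73/3,77/3] y:[50/3,58/3] z:[20,51/2] -> miss, prune
    N15 x:[55/3,61/3] y:[50/3,56/3] z:[43/2,49/2] -> miss, prune
    N20 x:[25,79/3] y:[15,46/3] z:[18,39/2] -> miss, prune

Summary -> nodes [0, 1, 6, 10, 18, 2, 11, 15, 20]; box-tests=9; leaf-entries=1; first=P15

== RESULT ==
1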